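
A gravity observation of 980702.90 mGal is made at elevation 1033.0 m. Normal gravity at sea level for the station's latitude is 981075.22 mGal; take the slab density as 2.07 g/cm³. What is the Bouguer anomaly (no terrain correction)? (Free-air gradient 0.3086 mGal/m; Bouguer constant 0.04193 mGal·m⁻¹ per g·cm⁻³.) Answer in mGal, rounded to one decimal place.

-143.2

Free-air correction = 0.3086 × 1033.0 = 318.78 mGal
Free-air anomaly = 980702.90 − 981075.22 + (318.78) = -53.54 mGal
Bouguer slab correction = 0.04193 × 2.07 × 1033.0 = 89.66 mGal
Simple Bouguer anomaly = -53.54 − (89.66) = -143.20 mGal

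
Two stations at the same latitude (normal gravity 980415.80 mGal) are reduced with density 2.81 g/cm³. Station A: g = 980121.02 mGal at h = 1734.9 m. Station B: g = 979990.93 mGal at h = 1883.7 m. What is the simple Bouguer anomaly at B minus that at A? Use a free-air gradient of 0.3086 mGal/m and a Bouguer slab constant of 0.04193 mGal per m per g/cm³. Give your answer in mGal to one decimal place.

Δg_SB(A) = 980121.02 − 980415.80 + 0.3086×1734.9 − 0.04193×2.81×1734.9 = 36.20 mGal
Δg_SB(B) = 979990.93 − 980415.80 + 0.3086×1883.7 − 0.04193×2.81×1883.7 = -65.50 mGal
Difference = -65.50 − (36.20) = -101.70 mGal

-101.7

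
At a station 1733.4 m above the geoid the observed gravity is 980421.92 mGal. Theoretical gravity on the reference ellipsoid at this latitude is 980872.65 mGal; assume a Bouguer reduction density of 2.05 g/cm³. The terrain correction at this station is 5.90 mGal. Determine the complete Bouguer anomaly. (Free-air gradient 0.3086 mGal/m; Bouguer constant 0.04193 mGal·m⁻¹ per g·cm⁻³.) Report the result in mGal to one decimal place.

-58.9

Free-air correction = 0.3086 × 1733.4 = 534.93 mGal
Free-air anomaly = 980421.92 − 980872.65 + (534.93) = 84.20 mGal
Bouguer slab correction = 0.04193 × 2.05 × 1733.4 = 149.00 mGal
Simple Bouguer anomaly = 84.20 − (149.00) = -64.80 mGal
Complete Bouguer anomaly = -64.80 + 5.90 = -58.90 mGal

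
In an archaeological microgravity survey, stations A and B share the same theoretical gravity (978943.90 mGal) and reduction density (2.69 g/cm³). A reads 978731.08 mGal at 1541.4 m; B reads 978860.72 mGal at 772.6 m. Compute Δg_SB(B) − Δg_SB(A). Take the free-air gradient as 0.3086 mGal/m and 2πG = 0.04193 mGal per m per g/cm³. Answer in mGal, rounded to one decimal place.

-20.9

Δg_SB(A) = 978731.08 − 978943.90 + 0.3086×1541.4 − 0.04193×2.69×1541.4 = 89.00 mGal
Δg_SB(B) = 978860.72 − 978943.90 + 0.3086×772.6 − 0.04193×2.69×772.6 = 68.10 mGal
Difference = 68.10 − (89.00) = -20.90 mGal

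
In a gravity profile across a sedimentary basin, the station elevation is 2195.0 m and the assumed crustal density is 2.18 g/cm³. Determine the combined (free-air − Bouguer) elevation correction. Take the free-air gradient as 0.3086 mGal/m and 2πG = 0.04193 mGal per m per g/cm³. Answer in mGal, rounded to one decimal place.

476.7

Combined gradient = 0.3086 − 0.04193 × 2.18 = 0.2171926 mGal/m
Combined elevation correction = 0.2171926 × 2195.0 = 476.7 mGal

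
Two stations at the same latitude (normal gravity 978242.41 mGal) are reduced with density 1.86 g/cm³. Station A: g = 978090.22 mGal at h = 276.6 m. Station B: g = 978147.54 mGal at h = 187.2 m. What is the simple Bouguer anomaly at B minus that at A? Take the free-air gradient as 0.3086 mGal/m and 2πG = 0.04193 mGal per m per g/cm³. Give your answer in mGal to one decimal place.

36.7

Δg_SB(A) = 978090.22 − 978242.41 + 0.3086×276.6 − 0.04193×1.86×276.6 = -88.40 mGal
Δg_SB(B) = 978147.54 − 978242.41 + 0.3086×187.2 − 0.04193×1.86×187.2 = -51.70 mGal
Difference = -51.70 − (-88.40) = 36.70 mGal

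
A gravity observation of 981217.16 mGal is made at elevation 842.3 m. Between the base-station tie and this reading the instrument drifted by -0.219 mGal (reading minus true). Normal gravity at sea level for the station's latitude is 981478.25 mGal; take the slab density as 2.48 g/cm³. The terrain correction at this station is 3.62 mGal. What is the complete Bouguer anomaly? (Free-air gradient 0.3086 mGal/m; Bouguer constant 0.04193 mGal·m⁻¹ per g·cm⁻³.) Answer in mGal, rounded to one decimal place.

Drift-corrected reading = 981217.16 − (-0.219) = 981217.379 mGal
Free-air correction = 0.3086 × 842.3 = 259.93 mGal
Free-air anomaly = 981217.379 − 981478.25 + (259.93) = -0.941 mGal
Bouguer slab correction = 0.04193 × 2.48 × 842.3 = 87.59 mGal
Simple Bouguer anomaly = -0.941 − (87.59) = -88.531 mGal
Complete Bouguer anomaly = -88.531 + 3.62 = -84.911 mGal

-84.9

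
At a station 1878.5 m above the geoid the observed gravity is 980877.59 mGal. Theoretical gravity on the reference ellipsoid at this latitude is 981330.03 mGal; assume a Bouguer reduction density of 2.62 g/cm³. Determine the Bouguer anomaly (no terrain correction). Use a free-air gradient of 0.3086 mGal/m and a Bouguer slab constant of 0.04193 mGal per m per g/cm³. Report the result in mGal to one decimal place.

Free-air correction = 0.3086 × 1878.5 = 579.71 mGal
Free-air anomaly = 980877.59 − 981330.03 + (579.71) = 127.27 mGal
Bouguer slab correction = 0.04193 × 2.62 × 1878.5 = 206.37 mGal
Simple Bouguer anomaly = 127.27 − (206.37) = -79.10 mGal

-79.1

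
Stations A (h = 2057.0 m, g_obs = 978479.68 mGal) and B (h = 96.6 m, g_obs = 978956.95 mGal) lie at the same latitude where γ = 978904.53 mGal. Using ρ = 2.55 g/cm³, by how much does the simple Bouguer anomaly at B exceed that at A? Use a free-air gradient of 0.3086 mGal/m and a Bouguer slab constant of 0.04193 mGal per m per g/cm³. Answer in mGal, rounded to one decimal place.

Δg_SB(A) = 978479.68 − 978904.53 + 0.3086×2057.0 − 0.04193×2.55×2057.0 = -10.00 mGal
Δg_SB(B) = 978956.95 − 978904.53 + 0.3086×96.6 − 0.04193×2.55×96.6 = 71.90 mGal
Difference = 71.90 − (-10.00) = 81.90 mGal

81.9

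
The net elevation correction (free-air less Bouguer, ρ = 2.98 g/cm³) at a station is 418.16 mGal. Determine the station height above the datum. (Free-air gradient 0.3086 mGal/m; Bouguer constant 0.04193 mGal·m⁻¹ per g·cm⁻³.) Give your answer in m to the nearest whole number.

Combined gradient = 0.3086 − 0.04193 × 2.98 = 0.1836486 mGal/m
h = 418.16 / 0.1836486 = 2276.96 m

2277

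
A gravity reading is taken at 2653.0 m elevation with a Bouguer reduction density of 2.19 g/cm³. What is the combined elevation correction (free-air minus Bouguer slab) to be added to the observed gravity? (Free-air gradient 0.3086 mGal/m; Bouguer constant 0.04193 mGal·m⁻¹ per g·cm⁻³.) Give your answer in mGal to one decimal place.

Combined gradient = 0.3086 − 0.04193 × 2.19 = 0.2167733 mGal/m
Combined elevation correction = 0.2167733 × 2653.0 = 575.1 mGal

575.1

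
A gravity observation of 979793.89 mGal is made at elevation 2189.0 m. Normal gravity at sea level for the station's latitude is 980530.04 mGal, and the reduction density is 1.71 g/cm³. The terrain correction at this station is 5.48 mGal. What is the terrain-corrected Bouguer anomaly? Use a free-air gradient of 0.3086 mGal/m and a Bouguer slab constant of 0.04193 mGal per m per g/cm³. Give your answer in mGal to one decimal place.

Free-air correction = 0.3086 × 2189.0 = 675.53 mGal
Free-air anomaly = 979793.89 − 980530.04 + (675.53) = -60.62 mGal
Bouguer slab correction = 0.04193 × 1.71 × 2189.0 = 156.95 mGal
Simple Bouguer anomaly = -60.62 − (156.95) = -217.57 mGal
Complete Bouguer anomaly = -217.57 + 5.48 = -212.09 mGal

-212.1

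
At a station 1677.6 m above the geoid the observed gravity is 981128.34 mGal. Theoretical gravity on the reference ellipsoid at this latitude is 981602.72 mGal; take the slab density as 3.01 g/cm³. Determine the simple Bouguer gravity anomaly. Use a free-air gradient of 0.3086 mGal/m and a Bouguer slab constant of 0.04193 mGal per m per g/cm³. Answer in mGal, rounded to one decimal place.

-168.4

Free-air correction = 0.3086 × 1677.6 = 517.71 mGal
Free-air anomaly = 981128.34 − 981602.72 + (517.71) = 43.33 mGal
Bouguer slab correction = 0.04193 × 3.01 × 1677.6 = 211.73 mGal
Simple Bouguer anomaly = 43.33 − (211.73) = -168.40 mGal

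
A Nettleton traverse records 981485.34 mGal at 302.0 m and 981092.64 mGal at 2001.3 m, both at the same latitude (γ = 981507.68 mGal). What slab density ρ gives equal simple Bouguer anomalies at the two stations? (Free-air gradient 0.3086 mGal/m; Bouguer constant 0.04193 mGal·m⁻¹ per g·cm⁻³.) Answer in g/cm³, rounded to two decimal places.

Δg_obs = 981092.64 − 981485.34 = -392.70 mGal over Δh = 2001.3 − 302.0 = 1699.3 m
Equal Bouguer anomalies ⇒ Δg_obs + (0.3086 − 0.04193ρ)·Δh = 0
0.3086 − 0.04193ρ = −Δg_obs/Δh = 0.23110
ρ = (0.3086 − 0.23110) / 0.04193 = 1.85 g/cm³

1.85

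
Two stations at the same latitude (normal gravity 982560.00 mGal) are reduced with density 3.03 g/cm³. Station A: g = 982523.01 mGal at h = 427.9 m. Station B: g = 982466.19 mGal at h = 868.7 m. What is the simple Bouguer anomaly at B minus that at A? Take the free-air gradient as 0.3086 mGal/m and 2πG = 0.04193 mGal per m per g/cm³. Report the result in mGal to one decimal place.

Δg_SB(A) = 982523.01 − 982560.00 + 0.3086×427.9 − 0.04193×3.03×427.9 = 40.70 mGal
Δg_SB(B) = 982466.19 − 982560.00 + 0.3086×868.7 − 0.04193×3.03×868.7 = 63.90 mGal
Difference = 63.90 − (40.70) = 23.20 mGal

23.2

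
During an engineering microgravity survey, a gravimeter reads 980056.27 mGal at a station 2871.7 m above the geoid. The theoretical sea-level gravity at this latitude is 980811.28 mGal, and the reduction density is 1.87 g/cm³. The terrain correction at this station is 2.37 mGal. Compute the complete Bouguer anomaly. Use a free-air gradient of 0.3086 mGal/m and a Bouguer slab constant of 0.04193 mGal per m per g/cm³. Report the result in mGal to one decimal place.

-91.6

Free-air correction = 0.3086 × 2871.7 = 886.21 mGal
Free-air anomaly = 980056.27 − 980811.28 + (886.21) = 131.20 mGal
Bouguer slab correction = 0.04193 × 1.87 × 2871.7 = 225.17 mGal
Simple Bouguer anomaly = 131.20 − (225.17) = -93.97 mGal
Complete Bouguer anomaly = -93.97 + 2.37 = -91.60 mGal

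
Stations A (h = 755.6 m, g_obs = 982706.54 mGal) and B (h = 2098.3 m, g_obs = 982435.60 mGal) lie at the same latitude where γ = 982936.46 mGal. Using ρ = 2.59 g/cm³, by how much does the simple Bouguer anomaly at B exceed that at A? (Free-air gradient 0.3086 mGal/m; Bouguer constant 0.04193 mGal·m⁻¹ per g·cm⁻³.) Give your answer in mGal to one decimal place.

Δg_SB(A) = 982706.54 − 982936.46 + 0.3086×755.6 − 0.04193×2.59×755.6 = -78.80 mGal
Δg_SB(B) = 982435.60 − 982936.46 + 0.3086×2098.3 − 0.04193×2.59×2098.3 = -81.20 mGal
Difference = -81.20 − (-78.80) = -2.40 mGal

-2.4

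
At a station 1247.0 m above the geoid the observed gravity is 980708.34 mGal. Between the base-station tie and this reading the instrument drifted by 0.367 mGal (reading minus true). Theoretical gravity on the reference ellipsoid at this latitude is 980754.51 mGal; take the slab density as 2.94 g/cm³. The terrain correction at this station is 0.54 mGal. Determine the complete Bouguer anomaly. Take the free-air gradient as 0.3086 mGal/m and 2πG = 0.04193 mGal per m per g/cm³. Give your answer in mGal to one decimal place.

Drift-corrected reading = 980708.34 − (0.367) = 980707.973 mGal
Free-air correction = 0.3086 × 1247.0 = 384.82 mGal
Free-air anomaly = 980707.973 − 980754.51 + (384.82) = 338.283 mGal
Bouguer slab correction = 0.04193 × 2.94 × 1247.0 = 153.72 mGal
Simple Bouguer anomaly = 338.283 − (153.72) = 184.563 mGal
Complete Bouguer anomaly = 184.563 + 0.54 = 185.103 mGal

185.1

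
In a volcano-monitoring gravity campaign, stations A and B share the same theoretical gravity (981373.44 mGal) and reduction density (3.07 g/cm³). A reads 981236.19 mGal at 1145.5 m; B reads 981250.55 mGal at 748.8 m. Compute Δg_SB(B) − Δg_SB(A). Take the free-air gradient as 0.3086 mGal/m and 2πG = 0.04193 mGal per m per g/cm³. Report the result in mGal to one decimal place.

Δg_SB(A) = 981236.19 − 981373.44 + 0.3086×1145.5 − 0.04193×3.07×1145.5 = 68.80 mGal
Δg_SB(B) = 981250.55 − 981373.44 + 0.3086×748.8 − 0.04193×3.07×748.8 = 11.80 mGal
Difference = 11.80 − (68.80) = -57.00 mGal

-57.0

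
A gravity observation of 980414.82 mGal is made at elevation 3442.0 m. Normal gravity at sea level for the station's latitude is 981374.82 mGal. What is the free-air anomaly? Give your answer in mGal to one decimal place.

102.2

Free-air correction = 0.3086 × 3442.0 = 1062.20 mGal
Free-air anomaly = 980414.82 − 981374.82 + (1062.20) = 102.20 mGal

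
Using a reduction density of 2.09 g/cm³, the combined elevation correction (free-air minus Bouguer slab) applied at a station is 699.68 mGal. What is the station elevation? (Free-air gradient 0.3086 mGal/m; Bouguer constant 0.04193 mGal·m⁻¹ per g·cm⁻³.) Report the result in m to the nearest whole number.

3166

Combined gradient = 0.3086 − 0.04193 × 2.09 = 0.2209663 mGal/m
h = 699.68 / 0.2209663 = 3166.46 m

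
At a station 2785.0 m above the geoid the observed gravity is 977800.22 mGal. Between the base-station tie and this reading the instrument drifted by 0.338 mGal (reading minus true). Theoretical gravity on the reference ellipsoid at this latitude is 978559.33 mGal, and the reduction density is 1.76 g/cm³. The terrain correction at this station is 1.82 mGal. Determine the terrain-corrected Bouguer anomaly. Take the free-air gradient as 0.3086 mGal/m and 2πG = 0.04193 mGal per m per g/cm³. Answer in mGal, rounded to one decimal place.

Drift-corrected reading = 977800.22 − (0.338) = 977799.882 mGal
Free-air correction = 0.3086 × 2785.0 = 859.45 mGal
Free-air anomaly = 977799.882 − 978559.33 + (859.45) = 100.002 mGal
Bouguer slab correction = 0.04193 × 1.76 × 2785.0 = 205.52 mGal
Simple Bouguer anomaly = 100.002 − (205.52) = -105.518 mGal
Complete Bouguer anomaly = -105.518 + 1.82 = -103.698 mGal

-103.7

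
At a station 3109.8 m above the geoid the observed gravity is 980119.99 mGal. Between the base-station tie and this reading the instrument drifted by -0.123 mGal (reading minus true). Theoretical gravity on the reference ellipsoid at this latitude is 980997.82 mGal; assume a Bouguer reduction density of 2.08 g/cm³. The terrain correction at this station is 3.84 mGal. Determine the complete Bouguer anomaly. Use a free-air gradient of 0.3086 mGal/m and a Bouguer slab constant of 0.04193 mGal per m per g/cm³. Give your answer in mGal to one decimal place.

Drift-corrected reading = 980119.99 − (-0.123) = 980120.113 mGal
Free-air correction = 0.3086 × 3109.8 = 959.68 mGal
Free-air anomaly = 980120.113 − 980997.82 + (959.68) = 81.973 mGal
Bouguer slab correction = 0.04193 × 2.08 × 3109.8 = 271.22 mGal
Simple Bouguer anomaly = 81.973 − (271.22) = -189.247 mGal
Complete Bouguer anomaly = -189.247 + 3.84 = -185.407 mGal

-185.4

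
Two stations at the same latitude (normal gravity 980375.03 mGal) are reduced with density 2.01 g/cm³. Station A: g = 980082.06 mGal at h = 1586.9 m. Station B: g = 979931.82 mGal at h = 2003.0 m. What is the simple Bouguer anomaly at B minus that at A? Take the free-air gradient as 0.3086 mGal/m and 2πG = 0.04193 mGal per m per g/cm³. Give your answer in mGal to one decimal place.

Δg_SB(A) = 980082.06 − 980375.03 + 0.3086×1586.9 − 0.04193×2.01×1586.9 = 63.00 mGal
Δg_SB(B) = 979931.82 − 980375.03 + 0.3086×2003.0 − 0.04193×2.01×2003.0 = 6.10 mGal
Difference = 6.10 − (63.00) = -56.90 mGal

-56.9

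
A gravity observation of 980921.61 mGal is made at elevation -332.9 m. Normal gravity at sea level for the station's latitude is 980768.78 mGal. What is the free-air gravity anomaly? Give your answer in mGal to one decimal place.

50.1

Free-air correction = 0.3086 × -332.9 = -102.73 mGal
Free-air anomaly = 980921.61 − 980768.78 + (-102.73) = 50.10 mGal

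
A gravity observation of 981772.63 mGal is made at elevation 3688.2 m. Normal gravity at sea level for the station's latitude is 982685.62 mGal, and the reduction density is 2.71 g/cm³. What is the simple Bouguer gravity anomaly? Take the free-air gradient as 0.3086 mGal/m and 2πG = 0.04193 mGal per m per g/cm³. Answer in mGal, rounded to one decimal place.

-193.9

Free-air correction = 0.3086 × 3688.2 = 1138.18 mGal
Free-air anomaly = 981772.63 − 982685.62 + (1138.18) = 225.19 mGal
Bouguer slab correction = 0.04193 × 2.71 × 3688.2 = 419.09 mGal
Simple Bouguer anomaly = 225.19 − (419.09) = -193.90 mGal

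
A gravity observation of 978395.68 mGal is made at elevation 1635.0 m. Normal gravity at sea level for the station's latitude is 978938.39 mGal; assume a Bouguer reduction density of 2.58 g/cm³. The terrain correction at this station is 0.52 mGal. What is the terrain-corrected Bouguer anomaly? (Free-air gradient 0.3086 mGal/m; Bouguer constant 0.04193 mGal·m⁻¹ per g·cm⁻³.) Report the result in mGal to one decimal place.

-214.5

Free-air correction = 0.3086 × 1635.0 = 504.56 mGal
Free-air anomaly = 978395.68 − 978938.39 + (504.56) = -38.15 mGal
Bouguer slab correction = 0.04193 × 2.58 × 1635.0 = 176.87 mGal
Simple Bouguer anomaly = -38.15 − (176.87) = -215.02 mGal
Complete Bouguer anomaly = -215.02 + 0.52 = -214.50 mGal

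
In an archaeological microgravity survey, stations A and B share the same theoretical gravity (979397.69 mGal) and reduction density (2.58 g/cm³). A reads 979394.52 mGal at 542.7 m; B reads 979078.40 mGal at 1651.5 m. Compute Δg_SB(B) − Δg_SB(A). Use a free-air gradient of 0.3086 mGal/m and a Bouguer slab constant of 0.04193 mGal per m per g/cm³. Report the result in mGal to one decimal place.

-93.9

Δg_SB(A) = 979394.52 − 979397.69 + 0.3086×542.7 − 0.04193×2.58×542.7 = 105.60 mGal
Δg_SB(B) = 979078.40 − 979397.69 + 0.3086×1651.5 − 0.04193×2.58×1651.5 = 11.70 mGal
Difference = 11.70 − (105.60) = -93.90 mGal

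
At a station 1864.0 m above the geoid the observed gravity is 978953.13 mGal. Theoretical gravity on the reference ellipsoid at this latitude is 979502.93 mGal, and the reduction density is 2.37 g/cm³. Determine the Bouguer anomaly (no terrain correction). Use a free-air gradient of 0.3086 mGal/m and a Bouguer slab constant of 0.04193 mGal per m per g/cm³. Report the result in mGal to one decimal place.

Free-air correction = 0.3086 × 1864.0 = 575.23 mGal
Free-air anomaly = 978953.13 − 979502.93 + (575.23) = 25.43 mGal
Bouguer slab correction = 0.04193 × 2.37 × 1864.0 = 185.23 mGal
Simple Bouguer anomaly = 25.43 − (185.23) = -159.80 mGal

-159.8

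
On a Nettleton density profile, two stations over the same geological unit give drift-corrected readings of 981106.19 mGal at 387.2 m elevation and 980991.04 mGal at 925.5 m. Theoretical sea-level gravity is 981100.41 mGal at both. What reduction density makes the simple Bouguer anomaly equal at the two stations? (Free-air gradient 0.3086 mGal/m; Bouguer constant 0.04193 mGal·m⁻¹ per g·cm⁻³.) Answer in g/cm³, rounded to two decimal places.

2.26

Δg_obs = 980991.04 − 981106.19 = -115.15 mGal over Δh = 925.5 − 387.2 = 538.3 m
Equal Bouguer anomalies ⇒ Δg_obs + (0.3086 − 0.04193ρ)·Δh = 0
0.3086 − 0.04193ρ = −Δg_obs/Δh = 0.21391
ρ = (0.3086 − 0.21391) / 0.04193 = 2.26 g/cm³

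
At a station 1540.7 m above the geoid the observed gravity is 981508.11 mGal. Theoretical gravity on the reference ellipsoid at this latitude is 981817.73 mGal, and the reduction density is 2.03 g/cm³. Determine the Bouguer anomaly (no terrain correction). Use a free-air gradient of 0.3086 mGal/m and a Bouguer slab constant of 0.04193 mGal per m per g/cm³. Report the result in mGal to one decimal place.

Free-air correction = 0.3086 × 1540.7 = 475.46 mGal
Free-air anomaly = 981508.11 − 981817.73 + (475.46) = 165.84 mGal
Bouguer slab correction = 0.04193 × 2.03 × 1540.7 = 131.14 mGal
Simple Bouguer anomaly = 165.84 − (131.14) = 34.70 mGal

34.7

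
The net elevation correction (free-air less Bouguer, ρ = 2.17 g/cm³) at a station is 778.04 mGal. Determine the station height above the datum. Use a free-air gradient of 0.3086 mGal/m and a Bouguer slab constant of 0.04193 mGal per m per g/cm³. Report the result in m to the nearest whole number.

3575

Combined gradient = 0.3086 − 0.04193 × 2.17 = 0.2176119 mGal/m
h = 778.04 / 0.2176119 = 3575.36 m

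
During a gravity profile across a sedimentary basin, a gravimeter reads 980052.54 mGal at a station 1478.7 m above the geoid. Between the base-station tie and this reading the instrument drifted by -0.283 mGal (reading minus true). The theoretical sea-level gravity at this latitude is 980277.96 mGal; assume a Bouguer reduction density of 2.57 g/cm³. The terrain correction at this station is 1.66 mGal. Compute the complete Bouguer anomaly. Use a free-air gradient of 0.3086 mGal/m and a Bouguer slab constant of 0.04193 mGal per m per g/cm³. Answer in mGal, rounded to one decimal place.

73.5

Drift-corrected reading = 980052.54 − (-0.283) = 980052.823 mGal
Free-air correction = 0.3086 × 1478.7 = 456.33 mGal
Free-air anomaly = 980052.823 − 980277.96 + (456.33) = 231.193 mGal
Bouguer slab correction = 0.04193 × 2.57 × 1478.7 = 159.34 mGal
Simple Bouguer anomaly = 231.193 − (159.34) = 71.853 mGal
Complete Bouguer anomaly = 71.853 + 1.66 = 73.513 mGal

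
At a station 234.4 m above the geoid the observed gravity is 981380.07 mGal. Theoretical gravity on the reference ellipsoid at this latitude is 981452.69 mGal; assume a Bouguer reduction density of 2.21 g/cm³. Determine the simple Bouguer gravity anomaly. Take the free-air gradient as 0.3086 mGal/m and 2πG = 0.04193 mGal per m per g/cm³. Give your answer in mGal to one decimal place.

Free-air correction = 0.3086 × 234.4 = 72.34 mGal
Free-air anomaly = 981380.07 − 981452.69 + (72.34) = -0.28 mGal
Bouguer slab correction = 0.04193 × 2.21 × 234.4 = 21.72 mGal
Simple Bouguer anomaly = -0.28 − (21.72) = -22.00 mGal

-22.0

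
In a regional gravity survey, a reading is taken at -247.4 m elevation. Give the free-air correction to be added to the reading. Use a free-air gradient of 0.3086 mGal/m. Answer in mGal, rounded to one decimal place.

-76.3

Free-air correction = 0.3086 × -247.4 = -76.3 mGal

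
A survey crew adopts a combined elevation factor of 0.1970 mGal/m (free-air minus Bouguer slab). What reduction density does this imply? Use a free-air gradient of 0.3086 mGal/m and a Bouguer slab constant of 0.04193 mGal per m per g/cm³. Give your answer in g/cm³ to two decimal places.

2.66

0.1970 = 0.3086 − 0.04193 × ρ
ρ = (0.3086 − 0.1970) / 0.04193 = 2.66 g/cm³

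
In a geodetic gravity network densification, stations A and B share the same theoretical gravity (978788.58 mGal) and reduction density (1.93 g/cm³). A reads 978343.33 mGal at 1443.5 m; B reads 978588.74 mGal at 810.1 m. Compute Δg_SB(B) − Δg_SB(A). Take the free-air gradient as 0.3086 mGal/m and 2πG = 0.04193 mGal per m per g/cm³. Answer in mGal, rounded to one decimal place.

Δg_SB(A) = 978343.33 − 978788.58 + 0.3086×1443.5 − 0.04193×1.93×1443.5 = -116.60 mGal
Δg_SB(B) = 978588.74 − 978788.58 + 0.3086×810.1 − 0.04193×1.93×810.1 = -15.40 mGal
Difference = -15.40 − (-116.60) = 101.20 mGal

101.2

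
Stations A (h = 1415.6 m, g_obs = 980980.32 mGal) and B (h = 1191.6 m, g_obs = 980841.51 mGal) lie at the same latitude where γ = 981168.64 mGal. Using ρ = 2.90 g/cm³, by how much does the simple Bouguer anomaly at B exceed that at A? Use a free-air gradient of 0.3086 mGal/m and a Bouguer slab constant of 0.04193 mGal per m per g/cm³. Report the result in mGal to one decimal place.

-180.7

Δg_SB(A) = 980980.32 − 981168.64 + 0.3086×1415.6 − 0.04193×2.90×1415.6 = 76.40 mGal
Δg_SB(B) = 980841.51 − 981168.64 + 0.3086×1191.6 − 0.04193×2.90×1191.6 = -104.30 mGal
Difference = -104.30 − (76.40) = -180.70 mGal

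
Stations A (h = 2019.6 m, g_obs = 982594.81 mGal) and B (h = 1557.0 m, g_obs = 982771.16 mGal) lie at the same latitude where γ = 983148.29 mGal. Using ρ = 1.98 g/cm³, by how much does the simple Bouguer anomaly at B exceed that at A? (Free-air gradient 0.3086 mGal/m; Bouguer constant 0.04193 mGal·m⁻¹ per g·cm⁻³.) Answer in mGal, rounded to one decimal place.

72.0

Δg_SB(A) = 982594.81 − 983148.29 + 0.3086×2019.6 − 0.04193×1.98×2019.6 = -97.90 mGal
Δg_SB(B) = 982771.16 − 983148.29 + 0.3086×1557.0 − 0.04193×1.98×1557.0 = -25.90 mGal
Difference = -25.90 − (-97.90) = 72.00 mGal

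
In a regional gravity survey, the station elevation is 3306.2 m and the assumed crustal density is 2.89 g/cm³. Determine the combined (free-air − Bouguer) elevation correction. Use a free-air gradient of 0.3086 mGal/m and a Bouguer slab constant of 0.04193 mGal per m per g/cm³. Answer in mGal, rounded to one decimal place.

Combined gradient = 0.3086 − 0.04193 × 2.89 = 0.1874223 mGal/m
Combined elevation correction = 0.1874223 × 3306.2 = 619.7 mGal

619.7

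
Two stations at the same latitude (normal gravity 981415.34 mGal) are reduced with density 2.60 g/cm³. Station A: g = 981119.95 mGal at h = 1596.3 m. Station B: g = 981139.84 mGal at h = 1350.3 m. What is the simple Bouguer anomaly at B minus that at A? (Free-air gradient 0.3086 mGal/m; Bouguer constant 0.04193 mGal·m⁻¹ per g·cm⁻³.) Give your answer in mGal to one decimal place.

Δg_SB(A) = 981119.95 − 981415.34 + 0.3086×1596.3 − 0.04193×2.60×1596.3 = 23.20 mGal
Δg_SB(B) = 981139.84 − 981415.34 + 0.3086×1350.3 − 0.04193×2.60×1350.3 = -6.00 mGal
Difference = -6.00 − (23.20) = -29.20 mGal

-29.2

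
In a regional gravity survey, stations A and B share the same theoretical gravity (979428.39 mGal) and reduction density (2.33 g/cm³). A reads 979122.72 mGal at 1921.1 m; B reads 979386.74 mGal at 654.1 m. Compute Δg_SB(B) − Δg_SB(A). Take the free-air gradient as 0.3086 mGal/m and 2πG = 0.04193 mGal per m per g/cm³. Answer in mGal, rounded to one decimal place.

Δg_SB(A) = 979122.72 − 979428.39 + 0.3086×1921.1 − 0.04193×2.33×1921.1 = 99.50 mGal
Δg_SB(B) = 979386.74 − 979428.39 + 0.3086×654.1 − 0.04193×2.33×654.1 = 96.30 mGal
Difference = 96.30 − (99.50) = -3.20 mGal

-3.2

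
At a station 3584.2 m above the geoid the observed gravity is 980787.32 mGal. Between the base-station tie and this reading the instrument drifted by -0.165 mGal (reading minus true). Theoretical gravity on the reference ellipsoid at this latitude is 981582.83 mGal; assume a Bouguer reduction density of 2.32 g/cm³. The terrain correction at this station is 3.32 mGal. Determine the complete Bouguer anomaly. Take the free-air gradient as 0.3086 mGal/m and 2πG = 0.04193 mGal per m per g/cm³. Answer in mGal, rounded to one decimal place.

Drift-corrected reading = 980787.32 − (-0.165) = 980787.485 mGal
Free-air correction = 0.3086 × 3584.2 = 1106.08 mGal
Free-air anomaly = 980787.485 − 981582.83 + (1106.08) = 310.735 mGal
Bouguer slab correction = 0.04193 × 2.32 × 3584.2 = 348.66 mGal
Simple Bouguer anomaly = 310.735 − (348.66) = -37.925 mGal
Complete Bouguer anomaly = -37.925 + 3.32 = -34.605 mGal

-34.6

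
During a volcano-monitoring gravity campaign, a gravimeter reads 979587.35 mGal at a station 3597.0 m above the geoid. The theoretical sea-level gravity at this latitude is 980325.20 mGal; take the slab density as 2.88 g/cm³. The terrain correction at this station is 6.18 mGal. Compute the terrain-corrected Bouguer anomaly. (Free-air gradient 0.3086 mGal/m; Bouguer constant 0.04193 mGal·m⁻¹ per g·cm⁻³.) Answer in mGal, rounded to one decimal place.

-56.0

Free-air correction = 0.3086 × 3597.0 = 1110.03 mGal
Free-air anomaly = 979587.35 − 980325.20 + (1110.03) = 372.18 mGal
Bouguer slab correction = 0.04193 × 2.88 × 3597.0 = 434.37 mGal
Simple Bouguer anomaly = 372.18 − (434.37) = -62.19 mGal
Complete Bouguer anomaly = -62.19 + 6.18 = -56.01 mGal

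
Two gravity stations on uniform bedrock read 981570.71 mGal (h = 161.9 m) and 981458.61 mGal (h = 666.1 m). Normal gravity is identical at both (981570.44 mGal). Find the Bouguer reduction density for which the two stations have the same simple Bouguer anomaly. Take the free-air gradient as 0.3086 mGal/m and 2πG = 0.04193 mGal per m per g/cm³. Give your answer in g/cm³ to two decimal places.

Δg_obs = 981458.61 − 981570.71 = -112.10 mGal over Δh = 666.1 − 161.9 = 504.2 m
Equal Bouguer anomalies ⇒ Δg_obs + (0.3086 − 0.04193ρ)·Δh = 0
0.3086 − 0.04193ρ = −Δg_obs/Δh = 0.22233
ρ = (0.3086 − 0.22233) / 0.04193 = 2.06 g/cm³

2.06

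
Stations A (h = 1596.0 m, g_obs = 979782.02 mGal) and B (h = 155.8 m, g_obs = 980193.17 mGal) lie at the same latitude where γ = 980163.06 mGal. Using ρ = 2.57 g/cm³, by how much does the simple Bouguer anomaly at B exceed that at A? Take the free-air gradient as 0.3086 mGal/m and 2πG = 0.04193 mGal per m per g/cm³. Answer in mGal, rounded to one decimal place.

121.9

Δg_SB(A) = 979782.02 − 980163.06 + 0.3086×1596.0 − 0.04193×2.57×1596.0 = -60.50 mGal
Δg_SB(B) = 980193.17 − 980163.06 + 0.3086×155.8 − 0.04193×2.57×155.8 = 61.40 mGal
Difference = 61.40 − (-60.50) = 121.90 mGal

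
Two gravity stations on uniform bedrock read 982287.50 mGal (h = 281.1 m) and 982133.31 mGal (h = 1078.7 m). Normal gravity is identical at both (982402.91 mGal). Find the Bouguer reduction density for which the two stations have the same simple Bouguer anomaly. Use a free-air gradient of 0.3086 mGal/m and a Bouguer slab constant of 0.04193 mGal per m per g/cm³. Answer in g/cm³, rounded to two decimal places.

2.75

Δg_obs = 982133.31 − 982287.50 = -154.19 mGal over Δh = 1078.7 − 281.1 = 797.6 m
Equal Bouguer anomalies ⇒ Δg_obs + (0.3086 − 0.04193ρ)·Δh = 0
0.3086 − 0.04193ρ = −Δg_obs/Δh = 0.19332
ρ = (0.3086 − 0.19332) / 0.04193 = 2.75 g/cm³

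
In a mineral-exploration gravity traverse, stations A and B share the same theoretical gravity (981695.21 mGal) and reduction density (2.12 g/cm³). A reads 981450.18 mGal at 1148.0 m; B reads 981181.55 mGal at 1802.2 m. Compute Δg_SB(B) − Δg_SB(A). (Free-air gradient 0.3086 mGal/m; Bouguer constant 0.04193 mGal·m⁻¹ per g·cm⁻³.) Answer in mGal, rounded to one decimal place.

-124.9

Δg_SB(A) = 981450.18 − 981695.21 + 0.3086×1148.0 − 0.04193×2.12×1148.0 = 7.20 mGal
Δg_SB(B) = 981181.55 − 981695.21 + 0.3086×1802.2 − 0.04193×2.12×1802.2 = -117.70 mGal
Difference = -117.70 − (7.20) = -124.90 mGal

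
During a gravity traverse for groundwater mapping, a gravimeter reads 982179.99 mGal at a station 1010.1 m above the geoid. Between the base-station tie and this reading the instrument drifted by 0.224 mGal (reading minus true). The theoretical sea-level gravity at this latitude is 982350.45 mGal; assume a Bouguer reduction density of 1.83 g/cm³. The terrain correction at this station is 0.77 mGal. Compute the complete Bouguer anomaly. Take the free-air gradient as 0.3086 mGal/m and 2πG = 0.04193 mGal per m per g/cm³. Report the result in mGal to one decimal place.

64.3

Drift-corrected reading = 982179.99 − (0.224) = 982179.766 mGal
Free-air correction = 0.3086 × 1010.1 = 311.72 mGal
Free-air anomaly = 982179.766 − 982350.45 + (311.72) = 141.036 mGal
Bouguer slab correction = 0.04193 × 1.83 × 1010.1 = 77.51 mGal
Simple Bouguer anomaly = 141.036 − (77.51) = 63.526 mGal
Complete Bouguer anomaly = 63.526 + 0.77 = 64.296 mGal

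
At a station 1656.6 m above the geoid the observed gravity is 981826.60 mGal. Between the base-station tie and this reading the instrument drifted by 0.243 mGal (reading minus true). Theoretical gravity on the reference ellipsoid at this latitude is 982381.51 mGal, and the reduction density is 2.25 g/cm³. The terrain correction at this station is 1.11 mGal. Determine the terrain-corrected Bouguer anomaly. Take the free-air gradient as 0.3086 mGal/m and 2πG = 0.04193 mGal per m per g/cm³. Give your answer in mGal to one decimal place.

-199.1

Drift-corrected reading = 981826.60 − (0.243) = 981826.357 mGal
Free-air correction = 0.3086 × 1656.6 = 511.23 mGal
Free-air anomaly = 981826.357 − 982381.51 + (511.23) = -43.923 mGal
Bouguer slab correction = 0.04193 × 2.25 × 1656.6 = 156.29 mGal
Simple Bouguer anomaly = -43.923 − (156.29) = -200.213 mGal
Complete Bouguer anomaly = -200.213 + 1.11 = -199.103 mGal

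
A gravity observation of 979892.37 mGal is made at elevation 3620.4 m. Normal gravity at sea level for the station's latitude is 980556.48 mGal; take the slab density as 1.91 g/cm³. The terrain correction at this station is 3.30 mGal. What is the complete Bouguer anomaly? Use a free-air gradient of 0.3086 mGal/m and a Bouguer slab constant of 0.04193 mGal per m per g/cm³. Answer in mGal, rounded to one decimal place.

Free-air correction = 0.3086 × 3620.4 = 1117.26 mGal
Free-air anomaly = 979892.37 − 980556.48 + (1117.26) = 453.15 mGal
Bouguer slab correction = 0.04193 × 1.91 × 3620.4 = 289.94 mGal
Simple Bouguer anomaly = 453.15 − (289.94) = 163.21 mGal
Complete Bouguer anomaly = 163.21 + 3.30 = 166.51 mGal

166.5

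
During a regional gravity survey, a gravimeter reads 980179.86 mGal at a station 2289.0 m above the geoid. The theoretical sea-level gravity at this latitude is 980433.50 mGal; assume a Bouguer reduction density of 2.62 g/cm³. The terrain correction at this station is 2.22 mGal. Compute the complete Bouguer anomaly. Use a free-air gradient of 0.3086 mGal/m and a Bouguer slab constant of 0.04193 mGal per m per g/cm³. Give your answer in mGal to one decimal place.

203.5

Free-air correction = 0.3086 × 2289.0 = 706.39 mGal
Free-air anomaly = 980179.86 − 980433.50 + (706.39) = 452.75 mGal
Bouguer slab correction = 0.04193 × 2.62 × 2289.0 = 251.46 mGal
Simple Bouguer anomaly = 452.75 − (251.46) = 201.29 mGal
Complete Bouguer anomaly = 201.29 + 2.22 = 203.51 mGal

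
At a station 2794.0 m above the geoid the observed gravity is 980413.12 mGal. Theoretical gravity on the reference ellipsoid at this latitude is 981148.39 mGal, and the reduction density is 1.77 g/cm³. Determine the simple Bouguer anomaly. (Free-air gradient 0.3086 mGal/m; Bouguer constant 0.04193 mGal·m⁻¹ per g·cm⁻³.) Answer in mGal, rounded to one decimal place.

-80.4

Free-air correction = 0.3086 × 2794.0 = 862.23 mGal
Free-air anomaly = 980413.12 − 981148.39 + (862.23) = 126.96 mGal
Bouguer slab correction = 0.04193 × 1.77 × 2794.0 = 207.36 mGal
Simple Bouguer anomaly = 126.96 − (207.36) = -80.40 mGal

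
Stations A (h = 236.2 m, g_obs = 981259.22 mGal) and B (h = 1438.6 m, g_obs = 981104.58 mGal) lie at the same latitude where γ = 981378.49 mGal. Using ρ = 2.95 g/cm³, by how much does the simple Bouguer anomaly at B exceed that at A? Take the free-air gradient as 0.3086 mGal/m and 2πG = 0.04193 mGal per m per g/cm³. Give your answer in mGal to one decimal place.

Δg_SB(A) = 981259.22 − 981378.49 + 0.3086×236.2 − 0.04193×2.95×236.2 = -75.60 mGal
Δg_SB(B) = 981104.58 − 981378.49 + 0.3086×1438.6 − 0.04193×2.95×1438.6 = -7.90 mGal
Difference = -7.90 − (-75.60) = 67.70 mGal

67.7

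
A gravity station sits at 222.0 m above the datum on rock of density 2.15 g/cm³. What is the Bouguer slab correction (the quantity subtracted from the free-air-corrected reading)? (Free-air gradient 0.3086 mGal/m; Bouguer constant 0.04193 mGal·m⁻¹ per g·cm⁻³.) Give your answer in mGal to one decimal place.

20.0

Bouguer slab correction = 0.04193 × 2.15 × 222.0 = 20.0 mGal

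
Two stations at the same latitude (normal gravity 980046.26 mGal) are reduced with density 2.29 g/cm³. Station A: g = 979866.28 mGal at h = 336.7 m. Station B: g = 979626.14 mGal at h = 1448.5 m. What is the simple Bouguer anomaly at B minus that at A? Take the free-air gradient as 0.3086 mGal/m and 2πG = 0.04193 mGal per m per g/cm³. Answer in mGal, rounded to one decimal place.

-3.8

Δg_SB(A) = 979866.28 − 980046.26 + 0.3086×336.7 − 0.04193×2.29×336.7 = -108.40 mGal
Δg_SB(B) = 979626.14 − 980046.26 + 0.3086×1448.5 − 0.04193×2.29×1448.5 = -112.20 mGal
Difference = -112.20 − (-108.40) = -3.80 mGal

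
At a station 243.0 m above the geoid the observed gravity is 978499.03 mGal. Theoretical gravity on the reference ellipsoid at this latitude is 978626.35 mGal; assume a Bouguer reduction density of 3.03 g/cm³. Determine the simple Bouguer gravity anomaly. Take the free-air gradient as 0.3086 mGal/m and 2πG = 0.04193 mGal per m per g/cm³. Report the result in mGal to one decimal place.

Free-air correction = 0.3086 × 243.0 = 74.99 mGal
Free-air anomaly = 978499.03 − 978626.35 + (74.99) = -52.33 mGal
Bouguer slab correction = 0.04193 × 3.03 × 243.0 = 30.87 mGal
Simple Bouguer anomaly = -52.33 − (30.87) = -83.20 mGal

-83.2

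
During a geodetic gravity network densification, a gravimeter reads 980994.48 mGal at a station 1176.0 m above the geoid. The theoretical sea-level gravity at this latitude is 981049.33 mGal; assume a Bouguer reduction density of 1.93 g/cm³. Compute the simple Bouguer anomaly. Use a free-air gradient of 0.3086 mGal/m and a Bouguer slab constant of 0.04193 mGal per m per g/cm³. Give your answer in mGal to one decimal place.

Free-air correction = 0.3086 × 1176.0 = 362.91 mGal
Free-air anomaly = 980994.48 − 981049.33 + (362.91) = 308.06 mGal
Bouguer slab correction = 0.04193 × 1.93 × 1176.0 = 95.17 mGal
Simple Bouguer anomaly = 308.06 − (95.17) = 212.89 mGal

212.9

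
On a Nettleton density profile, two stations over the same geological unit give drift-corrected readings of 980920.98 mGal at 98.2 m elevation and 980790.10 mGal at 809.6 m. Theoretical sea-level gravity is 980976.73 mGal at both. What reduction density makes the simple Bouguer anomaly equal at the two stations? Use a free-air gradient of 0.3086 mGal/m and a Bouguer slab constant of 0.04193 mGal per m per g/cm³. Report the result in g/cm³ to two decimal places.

Δg_obs = 980790.10 − 980920.98 = -130.88 mGal over Δh = 809.6 − 98.2 = 711.4 m
Equal Bouguer anomalies ⇒ Δg_obs + (0.3086 − 0.04193ρ)·Δh = 0
0.3086 − 0.04193ρ = −Δg_obs/Δh = 0.18398
ρ = (0.3086 − 0.18398) / 0.04193 = 2.97 g/cm³

2.97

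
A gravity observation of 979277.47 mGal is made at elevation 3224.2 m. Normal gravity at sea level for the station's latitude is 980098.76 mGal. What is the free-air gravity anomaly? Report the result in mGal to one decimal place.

Free-air correction = 0.3086 × 3224.2 = 994.99 mGal
Free-air anomaly = 979277.47 − 980098.76 + (994.99) = 173.70 mGal

173.7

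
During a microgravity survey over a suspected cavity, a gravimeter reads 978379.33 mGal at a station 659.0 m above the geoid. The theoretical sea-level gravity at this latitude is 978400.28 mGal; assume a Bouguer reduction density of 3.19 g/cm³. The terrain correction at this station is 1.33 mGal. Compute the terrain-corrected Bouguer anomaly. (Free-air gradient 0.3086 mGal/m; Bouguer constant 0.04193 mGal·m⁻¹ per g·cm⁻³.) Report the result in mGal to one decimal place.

95.6

Free-air correction = 0.3086 × 659.0 = 203.37 mGal
Free-air anomaly = 978379.33 − 978400.28 + (203.37) = 182.42 mGal
Bouguer slab correction = 0.04193 × 3.19 × 659.0 = 88.15 mGal
Simple Bouguer anomaly = 182.42 − (88.15) = 94.27 mGal
Complete Bouguer anomaly = 94.27 + 1.33 = 95.60 mGal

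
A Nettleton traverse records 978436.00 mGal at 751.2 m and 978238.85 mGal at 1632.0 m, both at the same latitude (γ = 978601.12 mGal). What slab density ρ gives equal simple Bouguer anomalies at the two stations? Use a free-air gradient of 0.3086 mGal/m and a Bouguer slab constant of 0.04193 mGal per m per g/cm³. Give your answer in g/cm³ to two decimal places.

2.02

Δg_obs = 978238.85 − 978436.00 = -197.15 mGal over Δh = 1632.0 − 751.2 = 880.8 m
Equal Bouguer anomalies ⇒ Δg_obs + (0.3086 − 0.04193ρ)·Δh = 0
0.3086 − 0.04193ρ = −Δg_obs/Δh = 0.22383
ρ = (0.3086 − 0.22383) / 0.04193 = 2.02 g/cm³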